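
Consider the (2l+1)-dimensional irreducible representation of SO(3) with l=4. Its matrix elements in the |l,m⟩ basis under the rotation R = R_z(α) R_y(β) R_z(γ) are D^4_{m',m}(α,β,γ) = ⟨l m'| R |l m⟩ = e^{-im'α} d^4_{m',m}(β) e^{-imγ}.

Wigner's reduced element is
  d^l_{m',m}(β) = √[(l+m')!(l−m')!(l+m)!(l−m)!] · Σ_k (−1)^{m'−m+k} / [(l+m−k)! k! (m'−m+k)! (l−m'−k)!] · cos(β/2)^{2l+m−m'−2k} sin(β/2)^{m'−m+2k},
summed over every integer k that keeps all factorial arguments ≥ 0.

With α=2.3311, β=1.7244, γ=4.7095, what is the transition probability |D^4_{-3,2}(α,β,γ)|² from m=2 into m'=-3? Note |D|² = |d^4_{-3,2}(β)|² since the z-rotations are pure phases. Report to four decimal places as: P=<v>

D^4_{-3,2}(2.3311,1.7244,4.7095) = e^{-i·-3·2.3311}·d^4_{-3,2}(1.7244)·e^{-i·2·4.7095}. Compute d first:
c=cos(1.7244/2)=0.650769, s=sin(1.7244/2)=0.759276; N=√[1·5040·720·2]=2693.993318
Admissible k: 5..6 (factorial args all ≥0)
  k=5: (−1)^0·2693.9933/(240)·0.6508^3·0.7593^5 = +0.780663
  k=6: (−1)^1·2693.9933/(720)·0.6508^1·0.7593^7 = -0.354233
d^4_{-3,2}(1.7244) = +0.780663 -0.354233 = +0.426431
|D^4_{-3,2}|² = |d^4_{-3,2}(β)|² = (+0.426431)² = 0.181843 (the z-rotation phases have unit modulus)

P=0.1818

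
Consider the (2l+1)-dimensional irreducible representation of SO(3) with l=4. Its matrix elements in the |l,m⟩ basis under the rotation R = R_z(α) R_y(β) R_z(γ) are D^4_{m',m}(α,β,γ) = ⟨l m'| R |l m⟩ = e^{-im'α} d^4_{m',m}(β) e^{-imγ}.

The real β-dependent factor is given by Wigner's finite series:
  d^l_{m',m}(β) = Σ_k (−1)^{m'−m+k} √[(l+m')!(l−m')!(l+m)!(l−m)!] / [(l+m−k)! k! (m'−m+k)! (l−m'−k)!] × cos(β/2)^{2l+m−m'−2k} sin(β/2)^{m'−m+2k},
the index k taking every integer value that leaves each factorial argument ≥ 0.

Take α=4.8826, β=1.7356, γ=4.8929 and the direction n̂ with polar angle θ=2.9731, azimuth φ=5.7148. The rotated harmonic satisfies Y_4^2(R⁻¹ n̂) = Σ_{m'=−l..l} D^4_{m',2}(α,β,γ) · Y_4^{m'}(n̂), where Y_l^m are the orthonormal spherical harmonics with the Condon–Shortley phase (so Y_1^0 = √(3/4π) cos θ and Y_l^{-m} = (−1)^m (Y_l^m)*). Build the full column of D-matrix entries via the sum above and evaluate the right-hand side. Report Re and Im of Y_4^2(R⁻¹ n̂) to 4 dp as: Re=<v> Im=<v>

Re=0.1472 Im=-0.0151

Need the full column D^4_{m',2} for m'=−4..4 at α=4.8826, β=1.7356, γ=4.8929.
cos(β/2)=0.646507, sin(β/2)=0.762908
d^4_{-4,2}: single k=6 term ⇒ +0.436073;  D = -0.413961-0.137100i
d^4_{-3,2}: k∈[5..6] ⇒ +0.783910 -0.363868 = +0.420042;  D = +0.062609-0.415350i
d^4_{-2,2}: k∈[4..6] ⇒ +0.887713 -0.988921 +0.114757 = +0.013549;  D = +0.013546-0.000279i
d^4_{-1,2}: k∈[3..5] ⇒ +0.709246 -1.481451 +0.412588 = -0.359617;  D = -0.068203-0.353090i
d^4_{0,2}: k∈[2..4] ⇒ +0.403184 -1.497171 +0.781811 = -0.312176;  D = +0.292052-0.110270i
d^4_{1,2}: k∈[1..3] ⇒ +0.152798 -1.063869 +0.987634 = +0.076563;  D = -0.038787-0.066012i
d^4_{2,2}: k∈[0..2] ⇒ +0.030520 -0.509992 +0.887713 = +0.408241;  D = +0.311860-0.263447i
d^4_{3,2}: k∈[0..1] ⇒ -0.134756 +0.562946 = +0.428191;  D = +0.327735+0.275567i
d^4_{4,2}: single k=0 term ⇒ +0.224885;  D = -0.113479+0.194154i
Y_4^{m'}(θ=2.9731,φ=5.7148) and Σ D·Y over m':
  (-0.4140-0.1371i)·(-0.0002+0.0003i)  (+0.0626-0.4153i)·(+0.0008-0.0058i)  (+0.0135-0.0003i)·(+0.0230+0.0495i)  (-0.0682-0.3531i)·(-0.2507-0.1601i)  (+0.2921-0.1103i)·(+0.7302+0.0000i)  (-0.0388-0.0660i)·(+0.2507-0.1601i)  (+0.3119-0.2634i)·(+0.0230-0.0495i)  (+0.3277+0.2756i)·(-0.0008-0.0058i)  (-0.1135+0.1942i)·(-0.0002-0.0003i)
Y_4^2(R⁻¹ n̂) = +0.147164-0.015138i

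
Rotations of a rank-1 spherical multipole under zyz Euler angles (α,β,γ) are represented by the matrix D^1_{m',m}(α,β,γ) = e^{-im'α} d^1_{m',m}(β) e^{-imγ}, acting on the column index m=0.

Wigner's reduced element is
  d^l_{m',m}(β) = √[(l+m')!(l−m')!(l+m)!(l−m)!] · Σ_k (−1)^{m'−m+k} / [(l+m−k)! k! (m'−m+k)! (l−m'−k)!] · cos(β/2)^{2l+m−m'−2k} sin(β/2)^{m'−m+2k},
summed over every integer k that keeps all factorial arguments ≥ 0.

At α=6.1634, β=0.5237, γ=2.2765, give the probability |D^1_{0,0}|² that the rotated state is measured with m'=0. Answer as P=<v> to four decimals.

P=0.7499

Split into d^1_{0,0}(β=0.5237) × two z-phases.
Half-angle: c=0.965913, s=0.258868. N=√(1·1·1·1)=1.000000
The bounds max(0,m−m')=0 and min(l+m,l−m')=1 give 2 terms
  k=0: (−1)^0·1.0000/(1)·0.9659^2·0.2589^0 = +0.932987
  k=1: (−1)^1·1.0000/(1)·0.9659^0·0.2589^2 = -0.067013
d^1_{0,0}(0.5237) = +0.932987 -0.067013 = +0.865975
|D^1_{0,0}|² = |d^1_{0,0}(β)|² = (+0.865975)² = 0.749912 (the z-rotation phases have unit modulus)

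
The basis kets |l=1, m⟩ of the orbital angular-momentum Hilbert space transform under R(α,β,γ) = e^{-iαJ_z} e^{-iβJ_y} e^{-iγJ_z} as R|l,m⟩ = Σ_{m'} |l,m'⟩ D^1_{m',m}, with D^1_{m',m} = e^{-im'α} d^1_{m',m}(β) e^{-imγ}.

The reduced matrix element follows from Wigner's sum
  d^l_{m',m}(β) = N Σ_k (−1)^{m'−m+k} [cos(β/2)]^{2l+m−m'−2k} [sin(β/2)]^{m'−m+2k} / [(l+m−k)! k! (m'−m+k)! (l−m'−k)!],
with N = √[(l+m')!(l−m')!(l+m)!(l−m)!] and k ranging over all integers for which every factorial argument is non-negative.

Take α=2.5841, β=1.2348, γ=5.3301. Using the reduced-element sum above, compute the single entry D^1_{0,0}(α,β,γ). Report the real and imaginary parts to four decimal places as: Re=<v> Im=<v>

Split into d^1_{0,0}(β=1.2348) × two z-phases.
Half-angle: c=0.815386, s=0.578917. N=√(1·1·1·1)=1.000000
The bounds max(0,m−m')=0 and min(l+m,l−m')=1 give 2 terms
  k=0: (−1)^0·1.0000/(1)·0.8154^2·0.5789^0 = +0.664855
  k=1: (−1)^1·1.0000/(1)·0.8154^0·0.5789^2 = -0.335145
d^1_{0,0}(1.2348) = +0.664855 -0.335145 = +0.329710
Attach z-rotation phases: D = e^{-i(0)(2.5841)}·(+0.329710)·e^{-i(0)(5.3301)} = +0.329710+0.000000i

Re=0.3297 Im=0.0000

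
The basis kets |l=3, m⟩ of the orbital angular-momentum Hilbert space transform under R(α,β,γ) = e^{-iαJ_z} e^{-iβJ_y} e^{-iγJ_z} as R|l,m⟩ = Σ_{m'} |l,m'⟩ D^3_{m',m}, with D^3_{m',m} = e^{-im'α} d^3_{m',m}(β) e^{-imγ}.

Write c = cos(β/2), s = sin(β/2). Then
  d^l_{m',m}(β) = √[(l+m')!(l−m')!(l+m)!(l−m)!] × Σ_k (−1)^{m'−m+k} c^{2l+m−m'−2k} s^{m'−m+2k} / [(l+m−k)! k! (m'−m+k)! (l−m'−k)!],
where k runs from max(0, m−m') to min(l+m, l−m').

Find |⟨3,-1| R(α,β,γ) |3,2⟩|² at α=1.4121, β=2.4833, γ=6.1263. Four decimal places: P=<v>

P=0.3537

D^3_{-1,2}(1.4121,2.4833,6.1263) = e^{-i·-1·1.4121}·d^3_{-1,2}(2.4833)·e^{-i·2·6.1263}. Compute d first:
Half-angle: c=0.323235, s=0.946319. N=√(2·24·120·1)=75.894664
k: max(0,(2)−(-1))=3 … min(3+(2),3−(-1))=4
  k=3: (−1)^0·75.8947/(12)·0.3232^3·0.9463^3 = +0.181008
  k=4: (−1)^1·75.8947/(24)·0.3232^1·0.9463^5 = -0.775721
d^3_{-1,2}(2.4833) = +0.181008 -0.775721 = -0.594713
|D^3_{-1,2}|² = |d^3_{-1,2}(β)|² = (-0.594713)² = 0.353684 (the z-rotation phases have unit modulus)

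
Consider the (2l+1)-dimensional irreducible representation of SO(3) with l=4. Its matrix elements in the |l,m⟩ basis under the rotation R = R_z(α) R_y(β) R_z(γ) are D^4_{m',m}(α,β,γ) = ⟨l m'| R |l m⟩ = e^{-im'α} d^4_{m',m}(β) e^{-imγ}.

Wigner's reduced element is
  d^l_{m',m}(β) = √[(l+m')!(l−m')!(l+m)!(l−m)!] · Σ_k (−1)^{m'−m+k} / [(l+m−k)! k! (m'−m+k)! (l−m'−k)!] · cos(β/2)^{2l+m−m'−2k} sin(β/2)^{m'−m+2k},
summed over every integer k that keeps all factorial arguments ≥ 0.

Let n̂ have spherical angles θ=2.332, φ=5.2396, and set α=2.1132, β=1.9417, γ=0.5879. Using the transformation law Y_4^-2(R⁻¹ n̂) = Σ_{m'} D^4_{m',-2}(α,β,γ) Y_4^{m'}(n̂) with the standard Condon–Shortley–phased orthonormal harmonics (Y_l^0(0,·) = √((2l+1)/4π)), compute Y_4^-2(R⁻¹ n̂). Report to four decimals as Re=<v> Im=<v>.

Need the full column D^4_{m',-2} for m'=−4..4 at α=2.1132, β=1.9417, γ=0.5879.
cos(β/2)=0.564598, sin(β/2)=0.825366
d^4_{-4,-2}: single k=2 term ⇒ +0.116764;  D = -0.114347-0.023635i
d^4_{-3,-2}: k∈[1..2] ⇒ +0.056479 -0.362095 = -0.305616;  D = -0.101510-0.288265i
d^4_{-2,-2}: k∈[0..2] ⇒ +0.010326 -0.264796 +0.707351 = +0.452881;  D = +0.288210-0.349337i
d^4_{-1,-2}: k∈[0..2] ⇒ -0.064041 +0.684295 -0.974913 = -0.354660;  D = +0.350814+0.052090i
d^4_{0,-2}: k∈[0..2] ⇒ +0.209339 -1.192982 +0.956047 = -0.027595;  D = -0.010619-0.025471i
d^4_{1,-2}: k∈[0..2] ⇒ -0.456196 +1.462370 -0.625031 = +0.381143;  D = +0.225593-0.307210i
d^4_{2,-2}: k∈[0..2] ⇒ +0.707351 -1.209315 +0.215364 = -0.286600;  D = +0.285414+0.026043i
d^4_{3,-2}: k∈[0..1] ⇒ -0.773814 +0.551225 = -0.222588;  D = -0.097101-0.200292i
d^4_{4,-2}: single k=0 term ⇒ +0.533258;  D = +0.290890-0.446930i
Y_4^{m'}(θ=2.332,φ=5.2396) and Σ D·Y over m':
  (-0.1143-0.0236i)·(-0.0623-0.1044i)  (-0.1015-0.2883i)·(+0.3277-0.0036i)  (+0.2882-0.3493i)·(-0.2018+0.3554i)  (+0.3508+0.0521i)·(-0.0393-0.0675i)  (-0.0106-0.0255i)·(-0.3544+0.0000i)  (+0.2256-0.3072i)·(+0.0393-0.0675i)  (+0.2854+0.0260i)·(-0.2018-0.3554i)  (-0.0971-0.2003i)·(-0.3277-0.0036i)  (+0.2909-0.4469i)·(-0.0623+0.1044i)
Y_4^-2(R⁻¹ n̂) = +0.029296+0.065726i

Re=0.0293 Im=0.0657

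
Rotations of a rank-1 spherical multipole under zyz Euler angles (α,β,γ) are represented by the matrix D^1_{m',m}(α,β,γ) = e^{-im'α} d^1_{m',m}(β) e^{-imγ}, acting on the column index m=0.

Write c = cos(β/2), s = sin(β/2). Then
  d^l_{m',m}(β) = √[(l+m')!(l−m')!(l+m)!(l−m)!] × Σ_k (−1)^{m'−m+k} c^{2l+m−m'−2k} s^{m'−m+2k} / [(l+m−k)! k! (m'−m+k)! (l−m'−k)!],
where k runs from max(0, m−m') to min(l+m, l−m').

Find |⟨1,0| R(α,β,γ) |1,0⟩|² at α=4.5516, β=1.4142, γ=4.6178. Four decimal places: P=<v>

D^1_{0,0}(4.5516,1.4142,4.6178) = e^{-i·0·4.5516}·d^1_{0,0}(1.4142)·e^{-i·0·4.6178}. Compute d first:
Half-angle: c=0.760249, s=0.649632. N=√(1·1·1·1)=1.000000
The bounds max(0,m−m')=0 and min(l+m,l−m')=1 give 2 terms
  k=0: (−1)^0·1.0000/(1)·0.7602^2·0.6496^0 = +0.577979
  k=1: (−1)^1·1.0000/(1)·0.7602^0·0.6496^2 = -0.422021
d^1_{0,0}(1.4142) = +0.577979 -0.422021 = +0.155957
|D^1_{0,0}|² = |d^1_{0,0}(β)|² = (+0.155957)² = 0.024323 (the z-rotation phases have unit modulus)

P=0.0243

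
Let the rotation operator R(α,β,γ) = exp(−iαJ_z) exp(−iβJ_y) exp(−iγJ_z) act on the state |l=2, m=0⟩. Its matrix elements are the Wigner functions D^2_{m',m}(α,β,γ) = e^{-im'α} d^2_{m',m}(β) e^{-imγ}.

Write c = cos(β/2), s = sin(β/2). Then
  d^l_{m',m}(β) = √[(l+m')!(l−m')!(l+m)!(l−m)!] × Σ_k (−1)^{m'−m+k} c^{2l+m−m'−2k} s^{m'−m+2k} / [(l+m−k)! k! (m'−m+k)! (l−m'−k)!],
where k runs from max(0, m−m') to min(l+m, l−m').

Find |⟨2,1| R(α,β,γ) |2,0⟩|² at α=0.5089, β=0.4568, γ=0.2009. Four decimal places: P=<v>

P=0.2351

First d^2_{1,0}(β=0.4568), then the phase factors e^{-i(1)α} and e^{-i(0)γ}:
Half-angle: c=0.974030, s=0.226419. N=√(6·1·2·2)=4.898979
Admissible k: 0..1 (factorial args all ≥0)
  k=0: (−1)^1·4.8990/(2)·0.9740^3·0.2264^1 = -0.512514
  k=1: (−1)^2·4.8990/(2)·0.9740^1·0.2264^3 = +0.027694
d^2_{1,0}(0.4568) = -0.512514 +0.027694 = -0.484820
|D^2_{1,0}|² = |d^2_{1,0}(β)|² = (-0.484820)² = 0.235051 (the z-rotation phases have unit modulus)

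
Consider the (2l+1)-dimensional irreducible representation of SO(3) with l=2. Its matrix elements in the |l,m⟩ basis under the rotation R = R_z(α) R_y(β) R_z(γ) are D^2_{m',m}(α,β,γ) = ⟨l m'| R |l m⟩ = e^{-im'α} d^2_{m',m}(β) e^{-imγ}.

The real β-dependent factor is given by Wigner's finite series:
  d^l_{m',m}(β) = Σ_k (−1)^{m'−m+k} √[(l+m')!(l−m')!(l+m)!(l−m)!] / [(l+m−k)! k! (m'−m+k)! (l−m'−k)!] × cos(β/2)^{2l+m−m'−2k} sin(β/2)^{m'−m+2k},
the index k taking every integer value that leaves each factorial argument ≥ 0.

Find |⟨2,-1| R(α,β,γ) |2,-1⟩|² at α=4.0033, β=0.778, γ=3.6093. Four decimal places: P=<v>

P=0.1322

Split into d^2_{-1,-1}(β=0.778) × two z-phases.
With c≡cos(β/2)=0.925289 and s≡sin(β/2)=0.379263, N=[1·6·1·6]^{1/2}=6.000000
The bounds max(0,m−m')=0 and min(l+m,l−m')=1 give 2 terms
  k=0: (−1)^0·6.0000/(6)·0.9253^4·0.3793^0 = +0.733009
  k=1: (−1)^1·6.0000/(2)·0.9253^2·0.3793^2 = -0.369452
d^2_{-1,-1}(0.778) = +0.733009 -0.369452 = +0.363557
|D^2_{-1,-1}|² = |d^2_{-1,-1}(β)|² = (+0.363557)² = 0.132174 (the z-rotation phases have unit modulus)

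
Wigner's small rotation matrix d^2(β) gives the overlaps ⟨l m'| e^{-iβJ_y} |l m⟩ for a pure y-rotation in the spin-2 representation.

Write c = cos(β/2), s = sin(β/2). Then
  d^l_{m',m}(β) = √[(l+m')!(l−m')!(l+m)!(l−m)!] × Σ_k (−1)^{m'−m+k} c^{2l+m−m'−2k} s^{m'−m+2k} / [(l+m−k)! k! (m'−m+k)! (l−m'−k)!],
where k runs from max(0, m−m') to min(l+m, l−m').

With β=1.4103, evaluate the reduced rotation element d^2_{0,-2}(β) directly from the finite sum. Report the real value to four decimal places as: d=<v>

d^2_{0,-2}(β=1.4103) via Wigner's sum:
Half-angle: c=0.761514, s=0.648148. N=√(2·2·1·24)=9.797959
k: max(0,(-2)−(0))=0 … min(2+(-2),2−(0))=0
  k=0: (−1)^2·9.7980/(4)·0.7615^2·0.6481^2 = +0.596733
d^2_{0,-2}(1.4103) = +0.596733

d=0.5967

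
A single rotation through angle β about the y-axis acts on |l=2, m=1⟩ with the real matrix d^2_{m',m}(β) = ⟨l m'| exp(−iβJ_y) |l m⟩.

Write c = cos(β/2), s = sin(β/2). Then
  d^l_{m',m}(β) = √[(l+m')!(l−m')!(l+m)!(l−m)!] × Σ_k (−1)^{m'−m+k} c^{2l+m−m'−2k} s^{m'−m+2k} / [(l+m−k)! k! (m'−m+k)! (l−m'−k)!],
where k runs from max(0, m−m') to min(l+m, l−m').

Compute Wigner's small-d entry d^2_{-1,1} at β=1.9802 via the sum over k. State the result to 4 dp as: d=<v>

d=0.1425

d^2_{-1,1}(β=1.9802) via Wigner's sum:
With c≡cos(β/2)=0.548606 and s≡sin(β/2)=0.836081, N=[1·6·6·1]^{1/2}=6.000000
k∈{2,3} keeps every argument non-negative
  k=2: (−1)^0·6.0000/(2)·0.5486^2·0.8361^2 = +0.631160
  k=3: (−1)^1·6.0000/(6)·0.5486^0·0.8361^4 = -0.488645
d^2_{-1,1}(1.9802) = +0.631160 -0.488645 = +0.142515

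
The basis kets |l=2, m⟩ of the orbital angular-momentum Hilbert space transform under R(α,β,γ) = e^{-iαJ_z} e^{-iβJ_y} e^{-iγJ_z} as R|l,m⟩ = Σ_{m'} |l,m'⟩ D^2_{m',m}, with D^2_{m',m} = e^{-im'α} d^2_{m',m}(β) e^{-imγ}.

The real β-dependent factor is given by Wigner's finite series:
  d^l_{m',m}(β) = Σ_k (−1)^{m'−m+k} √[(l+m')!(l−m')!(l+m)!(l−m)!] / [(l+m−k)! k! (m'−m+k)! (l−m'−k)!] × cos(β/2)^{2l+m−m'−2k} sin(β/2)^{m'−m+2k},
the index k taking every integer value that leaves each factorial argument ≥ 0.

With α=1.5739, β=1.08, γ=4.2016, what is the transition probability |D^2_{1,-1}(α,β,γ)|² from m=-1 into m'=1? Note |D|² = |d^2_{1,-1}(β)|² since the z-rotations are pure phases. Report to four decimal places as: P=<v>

P=0.2637

D^2_{1,-1}(1.5739,1.08,4.2016) = e^{-i·1·1.5739}·d^2_{1,-1}(1.08)·e^{-i·-1·4.2016}. Compute d first:
Half-angle: c=0.857709, s=0.514136. N=√(6·1·1·6)=6.000000
k: max(0,(-1)−(1))=0 … min(2+(-1),2−(1))=1
  k=0: (−1)^2·6.0000/(2)·0.8577^2·0.5141^2 = +0.583387
  k=1: (−1)^3·6.0000/(6)·0.8577^0·0.5141^4 = -0.069873
d^2_{1,-1}(1.08) = +0.583387 -0.069873 = +0.513514
|D^2_{1,-1}|² = |d^2_{1,-1}(β)|² = (+0.513514)² = 0.263696 (the z-rotation phases have unit modulus)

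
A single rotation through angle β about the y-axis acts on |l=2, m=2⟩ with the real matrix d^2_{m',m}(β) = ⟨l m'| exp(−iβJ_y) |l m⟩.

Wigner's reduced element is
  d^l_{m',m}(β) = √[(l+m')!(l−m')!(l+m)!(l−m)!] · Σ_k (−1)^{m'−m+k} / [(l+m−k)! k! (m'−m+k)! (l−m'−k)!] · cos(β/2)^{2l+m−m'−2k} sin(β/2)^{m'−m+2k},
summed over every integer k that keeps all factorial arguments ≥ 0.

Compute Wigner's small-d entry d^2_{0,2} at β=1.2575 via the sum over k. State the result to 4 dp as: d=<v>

d=0.5542

d^2_{0,2}(β=1.2575) via Wigner's sum:
Half-angle: c=0.808763, s=0.588134. N=√(2·2·24·1)=9.797959
Admissible k: 2..2 (factorial args all ≥0)
  k=2: (−1)^0·9.7980/(4)·0.8088^2·0.5881^2 = +0.554206
d^2_{0,2}(1.2575) = +0.554206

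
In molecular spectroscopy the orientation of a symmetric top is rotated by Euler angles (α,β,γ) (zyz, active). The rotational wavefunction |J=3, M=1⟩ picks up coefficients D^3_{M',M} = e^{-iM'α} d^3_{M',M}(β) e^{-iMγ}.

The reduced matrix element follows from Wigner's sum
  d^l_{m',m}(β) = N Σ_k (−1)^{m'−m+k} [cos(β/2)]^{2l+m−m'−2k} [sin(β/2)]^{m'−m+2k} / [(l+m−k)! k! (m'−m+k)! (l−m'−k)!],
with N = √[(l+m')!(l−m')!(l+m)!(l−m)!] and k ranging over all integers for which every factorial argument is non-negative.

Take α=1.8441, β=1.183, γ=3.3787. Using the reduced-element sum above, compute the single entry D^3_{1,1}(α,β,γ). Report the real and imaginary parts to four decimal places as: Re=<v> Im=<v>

Split into d^3_{1,1}(β=1.183) × two z-phases.
Half-angle: c=0.830105, s=0.557607. N=√(24·2·24·2)=48.000000
Admissible k: 0..2 (factorial args all ≥0)
  k=0: (−1)^0·48.0000/(48)·0.8301^6·0.5576^0 = +0.327189
  k=1: (−1)^1·48.0000/(6)·0.8301^4·0.5576^2 = -1.181078
  k=2: (−1)^2·48.0000/(8)·0.8301^2·0.5576^4 = +0.399696
d^3_{1,1}(1.183) = +0.327189 -1.181078 +0.399696 = -0.454193
Phases: e^{-i·(1)·1.8441}=-0.269914-0.962884i, e^{-i·(1)·3.3787}=-0.972022+0.234892i ⇒ D=-0.221890-0.396303i

Re=-0.2219 Im=-0.3963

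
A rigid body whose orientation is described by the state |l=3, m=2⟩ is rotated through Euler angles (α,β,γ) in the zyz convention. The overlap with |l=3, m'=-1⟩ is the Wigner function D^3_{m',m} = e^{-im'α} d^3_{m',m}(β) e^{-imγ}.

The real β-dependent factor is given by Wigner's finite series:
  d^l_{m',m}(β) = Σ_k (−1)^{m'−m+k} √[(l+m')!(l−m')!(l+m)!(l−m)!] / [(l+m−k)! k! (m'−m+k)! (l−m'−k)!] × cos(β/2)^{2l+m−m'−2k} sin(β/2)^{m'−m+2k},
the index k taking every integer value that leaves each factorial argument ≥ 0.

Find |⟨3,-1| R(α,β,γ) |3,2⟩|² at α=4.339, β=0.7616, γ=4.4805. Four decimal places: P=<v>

P=0.0571

D^3_{-1,2}(4.339,0.7616,4.4805) = e^{-i·-1·4.339}·d^3_{-1,2}(0.7616)·e^{-i·2·4.4805}. Compute d first:
With c≡cos(β/2)=0.928368 and s≡sin(β/2)=0.371663, N=[2·24·120·1]^{1/2}=75.894664
The bounds max(0,m−m')=3 and min(l+m,l−m')=4 give 2 terms
  k=3: (−1)^0·75.8947/(12)·0.9284^3·0.3717^3 = +0.259800
  k=4: (−1)^1·75.8947/(24)·0.9284^1·0.3717^5 = -0.020819
d^3_{-1,2}(0.7616) = +0.259800 -0.020819 = +0.238980
|D^3_{-1,2}|² = |d^3_{-1,2}(β)|² = (+0.238980)² = 0.057112 (the z-rotation phases have unit modulus)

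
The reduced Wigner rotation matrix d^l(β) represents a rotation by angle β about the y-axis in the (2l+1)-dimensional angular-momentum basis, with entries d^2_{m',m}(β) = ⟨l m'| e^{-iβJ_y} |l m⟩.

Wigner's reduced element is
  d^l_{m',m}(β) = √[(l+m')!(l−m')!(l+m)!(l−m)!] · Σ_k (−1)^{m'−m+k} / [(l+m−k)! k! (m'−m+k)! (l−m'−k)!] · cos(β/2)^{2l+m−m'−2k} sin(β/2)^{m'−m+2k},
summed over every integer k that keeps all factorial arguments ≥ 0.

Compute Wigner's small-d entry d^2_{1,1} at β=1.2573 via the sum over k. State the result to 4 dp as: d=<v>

d^2_{1,1}(β=1.2573) via Wigner's sum:
c=cos(1.2573/2)=0.808822, s=sin(1.2573/2)=0.588053; N=√[6·1·6·1]=6.000000
k: max(0,(1)−(1))=0 … min(2+(1),2−(1))=1
  k=0: (−1)^0·6.0000/(6)·0.8088^4·0.5881^0 = +0.427969
  k=1: (−1)^1·6.0000/(2)·0.8088^2·0.5881^2 = -0.678673
d^2_{1,1}(1.2573) = +0.427969 -0.678673 = -0.250705

d=-0.2507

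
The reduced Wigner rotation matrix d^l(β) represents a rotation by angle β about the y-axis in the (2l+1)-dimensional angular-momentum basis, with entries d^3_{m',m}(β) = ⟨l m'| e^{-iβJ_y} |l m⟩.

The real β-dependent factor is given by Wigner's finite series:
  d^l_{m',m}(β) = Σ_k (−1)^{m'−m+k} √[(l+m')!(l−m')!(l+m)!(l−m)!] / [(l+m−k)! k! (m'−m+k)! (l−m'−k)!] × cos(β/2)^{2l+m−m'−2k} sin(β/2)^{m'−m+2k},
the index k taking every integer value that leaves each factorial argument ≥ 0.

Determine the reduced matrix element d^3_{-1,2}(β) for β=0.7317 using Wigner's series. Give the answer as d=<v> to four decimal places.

d=0.2185

d^3_{-1,2}(β=0.7317) via Wigner's sum:
Half-angle: c=0.933820, s=0.357743. N=√(2·24·120·1)=75.894664
k: max(0,(2)−(-1))=3 … min(3+(2),3−(-1))=4
  k=3: (−1)^0·75.8947/(12)·0.9338^3·0.3577^3 = +0.235794
  k=4: (−1)^1·75.8947/(24)·0.9338^1·0.3577^5 = -0.017303
d^3_{-1,2}(0.7317) = +0.235794 -0.017303 = +0.218492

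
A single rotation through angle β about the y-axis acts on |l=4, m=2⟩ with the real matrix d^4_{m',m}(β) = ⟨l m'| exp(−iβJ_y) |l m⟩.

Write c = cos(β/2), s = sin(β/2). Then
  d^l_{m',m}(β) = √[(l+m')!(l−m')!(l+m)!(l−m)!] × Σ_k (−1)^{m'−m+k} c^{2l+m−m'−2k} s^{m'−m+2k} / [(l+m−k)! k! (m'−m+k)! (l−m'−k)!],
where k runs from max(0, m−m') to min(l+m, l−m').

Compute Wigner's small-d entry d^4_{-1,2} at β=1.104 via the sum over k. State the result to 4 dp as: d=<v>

d=0.4328

d^4_{-1,2}(β=1.104) via Wigner's sum:
With c≡cos(β/2)=0.851477 and s≡sin(β/2)=0.524391, N=[6·120·720·2]^{1/2}=1018.233765
k: max(0,(2)−(-1))=3 … min(4+(2),4−(-1))=5
  k=3: (−1)^0·1018.2338/(72)·0.8515^5·0.5244^3 = +0.912740
  k=4: (−1)^1·1018.2338/(48)·0.8515^3·0.5244^5 = -0.519281
  k=5: (−1)^2·1018.2338/(240)·0.8515^1·0.5244^7 = +0.039391
d^4_{-1,2}(1.104) = +0.912740 -0.519281 +0.039391 = +0.432849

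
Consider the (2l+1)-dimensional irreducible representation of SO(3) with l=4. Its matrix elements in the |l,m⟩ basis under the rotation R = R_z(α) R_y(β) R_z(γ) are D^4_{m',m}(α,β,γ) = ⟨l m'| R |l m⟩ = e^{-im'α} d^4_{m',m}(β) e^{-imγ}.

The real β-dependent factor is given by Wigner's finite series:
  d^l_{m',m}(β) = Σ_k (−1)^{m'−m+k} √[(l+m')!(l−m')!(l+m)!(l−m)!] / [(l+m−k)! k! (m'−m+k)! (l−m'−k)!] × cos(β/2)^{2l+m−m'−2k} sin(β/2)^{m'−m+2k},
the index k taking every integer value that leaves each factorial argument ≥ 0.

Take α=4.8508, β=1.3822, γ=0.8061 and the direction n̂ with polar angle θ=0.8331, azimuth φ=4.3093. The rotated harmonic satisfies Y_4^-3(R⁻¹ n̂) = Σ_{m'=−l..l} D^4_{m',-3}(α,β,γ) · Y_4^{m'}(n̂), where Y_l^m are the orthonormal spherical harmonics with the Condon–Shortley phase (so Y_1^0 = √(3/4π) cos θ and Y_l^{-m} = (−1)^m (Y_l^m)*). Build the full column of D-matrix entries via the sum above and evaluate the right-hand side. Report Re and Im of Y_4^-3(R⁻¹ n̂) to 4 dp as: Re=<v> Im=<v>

Re=-0.2284 Im=-0.1490

Need the full column D^4_{m',-3} for m'=−4..4 at α=4.8508, β=1.3822, γ=0.8061.
cos(β/2)=0.770545, sin(β/2)=0.637385
d^4_{-4,-3}: single k=1 term ⇒ +0.290760;  D = -0.286586+0.049091i
d^4_{-3,-3}: k∈[0..1] ⇒ +0.124276 -0.595239 = -0.470963;  D = +0.142801+0.448792i
d^4_{-2,-3}: k∈[0..1] ⇒ -0.384639 +0.789555 = +0.404916;  D = +0.365224-0.174836i
d^4_{-1,-3}: k∈[0..1] ⇒ +0.674937 -0.769697 = -0.094759;  D = -0.052317-0.079008i
d^4_{0,-3}: k∈[0..1] ⇒ -0.832264 +0.569467 = -0.262797;  D = +0.197001-0.173934i
d^4_{1,-3}: k∈[0..1] ⇒ +0.769697 -0.315994 = +0.453703;  D = -0.344339-0.295427i
d^4_{2,-3}: k∈[0..1] ⇒ -0.540244 +0.123218 = -0.417025;  D = -0.225279+0.350940i
d^4_{3,-3}: k∈[0..1] ⇒ +0.278680 -0.027241 = +0.251440;  D = +0.228311+0.105337i
d^4_{4,-3}: single k=0 term ⇒ -0.093144;  D = +0.026979-0.089152i
Y_4^{m'}(θ=0.8331,φ=4.3093) and Σ D·Y over m':
  (-0.2866+0.0491i)·(-0.0055+0.1326i)  (+0.1428+0.4488i)·(+0.3191-0.1207i)  (+0.3652-0.1748i)·(-0.2748-0.2864i)  (-0.0523-0.0790i)·(-0.0154+0.0361i)  (+0.1970-0.1739i)·(-0.3606+0.0000i)  (-0.3443-0.2954i)·(+0.0154+0.0361i)  (-0.2253+0.3509i)·(-0.2748+0.2864i)  (+0.2283+0.1053i)·(-0.3191-0.1207i)  (+0.0270-0.0892i)·(-0.0055-0.1326i)
Y_4^-3(R⁻¹ n̂) = -0.228388-0.148987i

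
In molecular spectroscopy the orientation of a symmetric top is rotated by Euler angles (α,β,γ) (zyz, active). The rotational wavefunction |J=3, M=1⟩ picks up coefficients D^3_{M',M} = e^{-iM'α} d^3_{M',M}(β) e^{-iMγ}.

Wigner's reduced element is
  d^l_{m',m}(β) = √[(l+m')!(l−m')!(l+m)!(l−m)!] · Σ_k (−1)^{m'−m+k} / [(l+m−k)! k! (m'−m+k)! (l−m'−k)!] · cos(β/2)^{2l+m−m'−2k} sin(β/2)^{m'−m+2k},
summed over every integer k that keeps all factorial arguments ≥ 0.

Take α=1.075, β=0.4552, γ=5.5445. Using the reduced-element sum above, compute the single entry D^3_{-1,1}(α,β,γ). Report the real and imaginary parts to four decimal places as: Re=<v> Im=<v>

Re=-0.0615 Im=0.2481

First d^3_{-1,1}(β=0.4552), then the phase factors e^{-i(-1)α} and e^{-i(1)γ}:
c=cos(0.4552/2)=0.974211, s=sin(0.4552/2)=0.225640; N=√[2·24·24·2]=48.000000
Admissible k: 2..4 (factorial args all ≥0)
  k=2: (−1)^0·48.0000/(8)·0.9742^4·0.2256^2 = +0.275166
  k=3: (−1)^1·48.0000/(6)·0.9742^2·0.2256^4 = -0.019682
  k=4: (−1)^2·48.0000/(48)·0.9742^0·0.2256^6 = +0.000132
d^3_{-1,1}(0.4552) = +0.275166 -0.019682 +0.000132 = +0.255617
Attach z-rotation phases: D = e^{-i(-1)(1.075)}·(+0.255617)·e^{-i(1)(5.5445)} = -0.061478+0.248114i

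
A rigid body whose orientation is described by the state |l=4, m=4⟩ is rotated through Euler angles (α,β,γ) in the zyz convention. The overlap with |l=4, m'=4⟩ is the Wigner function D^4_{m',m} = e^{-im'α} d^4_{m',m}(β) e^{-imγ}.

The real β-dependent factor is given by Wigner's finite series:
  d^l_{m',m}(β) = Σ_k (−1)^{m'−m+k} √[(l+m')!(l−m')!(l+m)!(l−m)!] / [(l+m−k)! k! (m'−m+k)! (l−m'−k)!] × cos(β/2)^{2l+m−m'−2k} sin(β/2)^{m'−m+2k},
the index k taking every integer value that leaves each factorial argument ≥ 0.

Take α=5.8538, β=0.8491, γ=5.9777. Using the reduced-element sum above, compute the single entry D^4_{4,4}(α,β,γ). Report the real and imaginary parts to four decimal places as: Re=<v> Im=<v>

First d^4_{4,4}(β=0.8491), then the phase factors e^{-i(4)α} and e^{-i(4)γ}:
With c≡cos(β/2)=0.911224 and s≡sin(β/2)=0.411911, N=[40320·1·40320·1]^{1/2}=40320.000000
k∈{0} keeps every argument non-negative
  k=0: (−1)^0·40320.0000/(40320)·0.9112^8·0.4119^0 = +0.475337
d^4_{4,4}(0.8491) = +0.475337
Phases: e^{-i·(4)·5.8538}=-0.146219+0.989252i, e^{-i·(4)·5.9777}=+0.341822+0.939765i ⇒ D=-0.465662+0.095418i

Re=-0.4657 Im=0.0954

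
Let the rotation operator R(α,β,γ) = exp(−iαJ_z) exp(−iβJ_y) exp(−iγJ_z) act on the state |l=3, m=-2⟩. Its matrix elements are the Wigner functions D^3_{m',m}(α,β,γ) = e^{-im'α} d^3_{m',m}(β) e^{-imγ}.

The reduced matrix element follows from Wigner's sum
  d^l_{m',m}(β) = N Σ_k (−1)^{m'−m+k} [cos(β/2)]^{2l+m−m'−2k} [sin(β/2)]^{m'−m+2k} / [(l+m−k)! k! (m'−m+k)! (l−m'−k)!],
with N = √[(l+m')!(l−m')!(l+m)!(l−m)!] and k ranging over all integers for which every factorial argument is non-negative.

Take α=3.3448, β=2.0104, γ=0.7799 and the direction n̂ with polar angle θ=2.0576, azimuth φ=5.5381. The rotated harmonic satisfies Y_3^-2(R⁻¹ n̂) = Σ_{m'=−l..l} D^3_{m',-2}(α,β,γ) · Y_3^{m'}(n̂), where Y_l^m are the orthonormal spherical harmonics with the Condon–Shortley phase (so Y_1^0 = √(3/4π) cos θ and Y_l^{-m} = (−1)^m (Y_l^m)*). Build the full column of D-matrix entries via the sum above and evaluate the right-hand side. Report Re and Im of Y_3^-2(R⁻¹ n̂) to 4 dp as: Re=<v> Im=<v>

Re=-0.2517 Im=0.0308

Need the full column D^3_{m',-2} for m'=−3..3 at α=3.3448, β=2.0104, γ=0.7799.
cos(β/2)=0.535919, sin(β/2)=0.844269
d^3_{-3,-2}: single k=1 term ⇒ +0.091423;  D = +0.051517-0.075525i
d^3_{-2,-2}: k∈[0..1] ⇒ +0.023692 -0.293988 = -0.270296;  D = +0.104117-0.249439i
d^3_{-1,-2}: k∈[0..1] ⇒ -0.118026 +0.585829 = +0.467803;  D = +0.089364-0.459188i
d^3_{0,-2}: k∈[0..1] ⇒ +0.322048 -0.799251 = -0.477203;  D = -0.005247-0.477174i
d^3_{1,-2}: k∈[0..1] ⇒ -0.585829 +0.726949 = +0.141120;  D = -0.029998-0.137895i
d^3_{2,-2}: k∈[0..1] ⇒ +0.729613 -0.362148 = +0.367466;  D = +0.148969+0.335916i
d^3_{3,-2}: single k=0 term ⇒ -0.563092;  D = +0.327460+0.458086i
Y_3^{m'}(θ=2.0576,φ=5.5381) and Σ D·Y over m':
  (+0.0515-0.0755i)·(-0.1776+0.2268i)  (+0.1041-0.2494i)·(-0.0301-0.3723i)  (+0.0894-0.4592i)·(+0.0198+0.0182i)  (-0.0052-0.4772i)·(+0.3327+0.0000i)  (-0.0300-0.1379i)·(-0.0198+0.0182i)  (+0.1490+0.3359i)·(-0.0301+0.3723i)  (+0.3275+0.4581i)·(+0.1776+0.2268i)
Y_3^-2(R⁻¹ n̂) = -0.251743+0.030792i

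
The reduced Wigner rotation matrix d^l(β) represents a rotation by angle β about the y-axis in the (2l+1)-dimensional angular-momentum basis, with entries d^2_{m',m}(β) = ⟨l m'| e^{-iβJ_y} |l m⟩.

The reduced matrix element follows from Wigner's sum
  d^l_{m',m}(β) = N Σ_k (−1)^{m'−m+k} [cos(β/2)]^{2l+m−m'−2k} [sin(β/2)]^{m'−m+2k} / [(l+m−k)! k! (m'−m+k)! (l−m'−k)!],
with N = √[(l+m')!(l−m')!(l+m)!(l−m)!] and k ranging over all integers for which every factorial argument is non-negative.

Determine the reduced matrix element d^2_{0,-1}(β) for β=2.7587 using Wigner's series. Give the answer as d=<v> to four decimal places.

d=0.4244

d^2_{0,-1}(β=2.7587) via Wigner's sum:
With c≡cos(β/2)=0.190279 and s≡sin(β/2)=0.981730, N=[2·2·1·6]^{1/2}=4.898979
k: max(0,(-1)−(0))=0 … min(2+(-1),2−(0))=1
  k=0: (−1)^1·4.8990/(2)·0.1903^3·0.9817^1 = -0.016567
  k=1: (−1)^2·4.8990/(2)·0.1903^1·0.9817^3 = +0.441004
d^2_{0,-1}(2.7587) = -0.016567 +0.441004 = +0.424437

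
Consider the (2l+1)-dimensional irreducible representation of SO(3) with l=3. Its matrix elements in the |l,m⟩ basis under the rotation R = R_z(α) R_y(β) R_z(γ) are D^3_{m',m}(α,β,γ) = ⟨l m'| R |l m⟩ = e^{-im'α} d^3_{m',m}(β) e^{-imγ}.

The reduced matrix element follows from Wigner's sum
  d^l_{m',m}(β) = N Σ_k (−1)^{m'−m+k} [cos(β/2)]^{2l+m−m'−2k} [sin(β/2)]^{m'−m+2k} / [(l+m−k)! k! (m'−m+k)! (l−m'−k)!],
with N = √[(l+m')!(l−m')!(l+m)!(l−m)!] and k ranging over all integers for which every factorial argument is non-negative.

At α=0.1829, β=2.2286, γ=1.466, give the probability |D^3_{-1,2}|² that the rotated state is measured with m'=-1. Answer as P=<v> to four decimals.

P=0.1768

D^3_{-1,2}(0.1829,2.2286,1.466) = e^{-i·-1·0.1829}·d^3_{-1,2}(2.2286)·e^{-i·2·1.466}. Compute d first:
Half-angle: c=0.440806, s=0.897602. N=√(2·24·120·1)=75.894664
Admissible k: 3..4 (factorial args all ≥0)
  k=3: (−1)^0·75.8947/(12)·0.4408^3·0.8976^3 = +0.391764
  k=4: (−1)^1·75.8947/(24)·0.4408^1·0.8976^5 = -0.812209
d^3_{-1,2}(2.2286) = +0.391764 -0.812209 = -0.420445
|D^3_{-1,2}|² = |d^3_{-1,2}(β)|² = (-0.420445)² = 0.176774 (the z-rotation phases have unit modulus)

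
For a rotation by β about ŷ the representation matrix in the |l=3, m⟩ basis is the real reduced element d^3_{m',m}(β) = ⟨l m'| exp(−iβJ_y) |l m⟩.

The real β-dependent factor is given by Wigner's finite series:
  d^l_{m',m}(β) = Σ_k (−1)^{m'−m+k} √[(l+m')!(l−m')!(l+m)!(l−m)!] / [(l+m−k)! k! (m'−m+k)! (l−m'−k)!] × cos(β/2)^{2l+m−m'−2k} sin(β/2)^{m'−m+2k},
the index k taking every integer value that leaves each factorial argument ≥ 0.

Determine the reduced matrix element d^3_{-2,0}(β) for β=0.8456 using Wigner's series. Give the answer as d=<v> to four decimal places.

d^3_{-2,0}(β=0.8456) via Wigner's sum:
c=cos(0.8456/2)=0.911944, s=sin(0.8456/2)=0.410316; N=√[1·120·6·6]=65.726707
k: max(0,(0)−(-2))=2 … min(3+(0),3−(-2))=3
  k=2: (−1)^0·65.7267/(12)·0.9119^4·0.4103^2 = +0.637776
  k=3: (−1)^1·65.7267/(12)·0.9119^2·0.4103^4 = -0.129113
d^3_{-2,0}(0.8456) = +0.637776 -0.129113 = +0.508664

d=0.5087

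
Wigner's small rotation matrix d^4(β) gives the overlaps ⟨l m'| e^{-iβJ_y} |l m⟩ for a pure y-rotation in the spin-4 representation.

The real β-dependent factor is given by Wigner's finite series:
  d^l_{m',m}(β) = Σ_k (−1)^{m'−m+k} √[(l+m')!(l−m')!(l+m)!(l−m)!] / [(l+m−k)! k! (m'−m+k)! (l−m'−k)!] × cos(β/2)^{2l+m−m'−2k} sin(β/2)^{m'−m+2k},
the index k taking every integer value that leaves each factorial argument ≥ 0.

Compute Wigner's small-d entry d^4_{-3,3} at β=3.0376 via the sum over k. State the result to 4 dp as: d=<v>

d=-0.9705

d^4_{-3,3}(β=3.0376) via Wigner's sum:
With c≡cos(β/2)=0.051973 and s≡sin(β/2)=0.998648, N=[1·5040·5040·1]^{1/2}=5040.000000
Admissible k: 6..7 (factorial args all ≥0)
  k=6: (−1)^0·5040.0000/(720)·0.0520^2·0.9986^6 = +0.018755
  k=7: (−1)^1·5040.0000/(5040)·0.0520^0·0.9986^8 = -0.989239
d^4_{-3,3}(3.0376) = +0.018755 -0.989239 = -0.970484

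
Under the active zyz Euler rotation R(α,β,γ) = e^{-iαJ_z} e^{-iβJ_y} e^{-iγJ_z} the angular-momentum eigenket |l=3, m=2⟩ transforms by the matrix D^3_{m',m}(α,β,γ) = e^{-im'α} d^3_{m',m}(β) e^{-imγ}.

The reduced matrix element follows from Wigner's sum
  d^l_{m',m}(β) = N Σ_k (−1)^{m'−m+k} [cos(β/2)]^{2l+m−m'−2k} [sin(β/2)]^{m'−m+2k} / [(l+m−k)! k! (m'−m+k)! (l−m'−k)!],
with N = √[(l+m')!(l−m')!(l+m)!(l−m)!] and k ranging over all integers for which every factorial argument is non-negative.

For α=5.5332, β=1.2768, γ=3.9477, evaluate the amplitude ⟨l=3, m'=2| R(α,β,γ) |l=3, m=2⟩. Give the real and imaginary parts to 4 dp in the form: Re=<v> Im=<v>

Re=-0.4673 Im=0.0527

Split into d^3_{2,2}(β=1.2768) × two z-phases.
With c≡cos(β/2)=0.803050 and s≡sin(β/2)=0.595911, N=[120·1·120·1]^{1/2}=120.000000
k: max(0,(2)−(2))=0 … min(3+(2),3−(2))=1
  k=0: (−1)^0·120.0000/(120)·0.8031^6·0.5959^0 = +0.268198
  k=1: (−1)^1·120.0000/(24)·0.8031^4·0.5959^2 = -0.738421
d^3_{2,2}(1.2768) = +0.268198 -0.738421 = -0.470223
D = (+0.070767+0.997493i)·(-0.470223)·(-0.041407-0.999142i) = -0.467264+0.052669i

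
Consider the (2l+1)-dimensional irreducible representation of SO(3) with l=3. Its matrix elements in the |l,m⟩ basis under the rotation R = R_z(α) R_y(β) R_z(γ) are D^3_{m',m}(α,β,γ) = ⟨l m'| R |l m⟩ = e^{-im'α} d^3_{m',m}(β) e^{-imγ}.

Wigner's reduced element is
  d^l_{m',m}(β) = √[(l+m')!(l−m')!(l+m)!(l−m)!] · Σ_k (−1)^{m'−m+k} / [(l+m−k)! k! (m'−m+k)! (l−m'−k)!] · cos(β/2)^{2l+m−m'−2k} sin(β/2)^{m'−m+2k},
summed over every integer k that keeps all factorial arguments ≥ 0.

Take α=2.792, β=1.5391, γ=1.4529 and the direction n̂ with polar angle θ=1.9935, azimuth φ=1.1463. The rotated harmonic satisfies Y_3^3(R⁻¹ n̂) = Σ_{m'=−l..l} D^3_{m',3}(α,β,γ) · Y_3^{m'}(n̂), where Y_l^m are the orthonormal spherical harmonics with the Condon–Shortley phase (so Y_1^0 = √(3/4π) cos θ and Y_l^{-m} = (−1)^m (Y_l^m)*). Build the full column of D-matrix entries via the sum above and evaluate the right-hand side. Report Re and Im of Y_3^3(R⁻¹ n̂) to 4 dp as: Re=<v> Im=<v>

Re=-0.0197 Im=0.4126

Need the full column D^3_{m',3} for m'=−3..3 at α=2.792, β=1.5391, γ=1.4529.
cos(β/2)=0.718224, sin(β/2)=0.695812
d^3_{-3,3}: single k=6 term ⇒ +0.113489;  D = -0.072684-0.087159i
d^3_{-2,3}: single k=5 term ⇒ +0.286943;  D = +0.097177+0.269987i
d^3_{-1,3}: single k=4 term ⇒ +0.468310;  D = +0.001918-0.468306i
d^3_{0,3}: single k=3 term ⇒ +0.558175;  D = -0.193330+0.523625i
d^3_{1,3}: single k=2 term ⇒ +0.498964;  D = +0.322692-0.380572i
d^3_{2,3}: single k=1 term ⇒ +0.325737;  D = -0.283016+0.161264i
d^3_{3,3}: single k=0 term ⇒ +0.137265;  D = +0.135325-0.022997i
Y_3^{m'}(θ=1.9935,φ=1.1463) and Σ D·Y over m':
  (-0.0727-0.0872i)·(-0.3026+0.0927i)  (+0.0972+0.2700i)·(+0.2304+0.2617i)  (+0.0019-0.4683i)·(-0.0192+0.0426i)  (-0.1933+0.5236i)·(+0.3304+0.0000i)  (+0.3227-0.3806i)·(+0.0192+0.0426i)  (-0.2830+0.1613i)·(+0.2304-0.2617i)  (+0.1353-0.0230i)·(+0.3026+0.0927i)
Y_3^3(R⁻¹ n̂) = -0.019680+0.412634i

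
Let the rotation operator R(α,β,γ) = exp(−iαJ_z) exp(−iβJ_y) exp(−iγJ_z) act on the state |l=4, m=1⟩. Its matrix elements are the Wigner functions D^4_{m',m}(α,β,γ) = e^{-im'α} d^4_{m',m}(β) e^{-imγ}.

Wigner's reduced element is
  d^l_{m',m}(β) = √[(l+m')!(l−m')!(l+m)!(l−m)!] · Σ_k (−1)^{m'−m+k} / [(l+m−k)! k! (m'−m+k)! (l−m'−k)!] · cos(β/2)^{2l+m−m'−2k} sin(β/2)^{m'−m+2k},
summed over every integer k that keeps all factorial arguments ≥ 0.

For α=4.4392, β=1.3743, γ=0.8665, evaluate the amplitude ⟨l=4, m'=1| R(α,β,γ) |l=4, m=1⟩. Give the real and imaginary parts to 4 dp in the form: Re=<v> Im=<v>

Re=0.1033 Im=0.1532

D^4_{1,1}(4.4392,1.3743,0.8665) = e^{-i·1·4.4392}·d^4_{1,1}(1.3743)·e^{-i·1·0.8665}. Compute d first:
c=cos(1.3743/2)=0.773057, s=sin(1.3743/2)=0.634337; N=√[120·6·120·6]=720.000000
k: max(0,(1)−(1))=0 … min(4+(1),4−(1))=3
  k=0: (−1)^0·720.0000/(720)·0.7731^8·0.6343^0 = +0.127553
  k=1: (−1)^1·720.0000/(48)·0.7731^6·0.6343^2 = -1.288249
  k=2: (−1)^2·720.0000/(24)·0.7731^4·0.6343^4 = +1.734788
  k=3: (−1)^3·720.0000/(72)·0.7731^2·0.6343^6 = -0.389351
d^4_{1,1}(1.3743) = +0.127553 -1.288249 +1.734788 -0.389351 = +0.184741
Attach z-rotation phases: D = e^{-i(1)(4.4392)}·(+0.184741)·e^{-i(1)(0.8665)} = +0.103290+0.153167i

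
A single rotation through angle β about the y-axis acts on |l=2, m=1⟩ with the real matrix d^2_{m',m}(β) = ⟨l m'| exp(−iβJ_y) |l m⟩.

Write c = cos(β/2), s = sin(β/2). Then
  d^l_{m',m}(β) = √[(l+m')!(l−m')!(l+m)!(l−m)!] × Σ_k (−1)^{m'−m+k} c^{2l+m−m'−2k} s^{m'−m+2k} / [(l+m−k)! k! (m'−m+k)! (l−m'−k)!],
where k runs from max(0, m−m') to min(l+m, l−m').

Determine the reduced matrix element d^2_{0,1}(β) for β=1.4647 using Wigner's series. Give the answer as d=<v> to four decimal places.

d^2_{0,1}(β=1.4647) via Wigner's sum:
Half-angle: c=0.743605, s=0.668619. N=√(2·2·6·1)=4.898979
k: max(0,(1)−(0))=1 … min(2+(1),2−(0))=2
  k=1: (−1)^0·4.8990/(2)·0.7436^3·0.6686^1 = +0.673413
  k=2: (−1)^1·4.8990/(2)·0.7436^1·0.6686^3 = -0.544445
d^2_{0,1}(1.4647) = +0.673413 -0.544445 = +0.128968

d=0.1290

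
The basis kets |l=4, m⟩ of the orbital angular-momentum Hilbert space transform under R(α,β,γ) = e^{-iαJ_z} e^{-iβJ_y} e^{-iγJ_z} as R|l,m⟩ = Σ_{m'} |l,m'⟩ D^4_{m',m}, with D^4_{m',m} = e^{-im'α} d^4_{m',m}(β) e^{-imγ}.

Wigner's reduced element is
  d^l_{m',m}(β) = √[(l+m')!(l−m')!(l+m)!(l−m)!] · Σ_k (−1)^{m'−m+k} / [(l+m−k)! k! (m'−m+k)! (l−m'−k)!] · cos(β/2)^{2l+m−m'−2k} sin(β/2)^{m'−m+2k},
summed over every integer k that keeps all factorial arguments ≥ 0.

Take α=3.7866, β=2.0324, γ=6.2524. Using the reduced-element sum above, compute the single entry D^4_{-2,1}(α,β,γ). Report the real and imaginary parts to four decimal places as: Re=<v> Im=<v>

Split into d^4_{-2,1}(β=2.0324) × two z-phases.
Half-angle: c=0.526600, s=0.850113. N=√(2·720·120·6)=1018.233765
k∈{3,4,5} keeps every argument non-negative
  k=3: (−1)^0·1018.2338/(72)·0.5266^5·0.8501^3 = +0.351844
  k=4: (−1)^1·1018.2338/(48)·0.5266^3·0.8501^5 = -1.375412
  k=5: (−1)^2·1018.2338/(240)·0.5266^1·0.8501^7 = +0.716893
d^4_{-2,1}(2.0324) = +0.351844 -1.375412 +0.716893 = -0.306675
Phases: e^{-i·(-2)·3.7866}=+0.277107+0.960839i, e^{-i·(1)·6.2524}=+0.999526+0.030780i ⇒ D=-0.075872-0.297142i

Re=-0.0759 Im=-0.2971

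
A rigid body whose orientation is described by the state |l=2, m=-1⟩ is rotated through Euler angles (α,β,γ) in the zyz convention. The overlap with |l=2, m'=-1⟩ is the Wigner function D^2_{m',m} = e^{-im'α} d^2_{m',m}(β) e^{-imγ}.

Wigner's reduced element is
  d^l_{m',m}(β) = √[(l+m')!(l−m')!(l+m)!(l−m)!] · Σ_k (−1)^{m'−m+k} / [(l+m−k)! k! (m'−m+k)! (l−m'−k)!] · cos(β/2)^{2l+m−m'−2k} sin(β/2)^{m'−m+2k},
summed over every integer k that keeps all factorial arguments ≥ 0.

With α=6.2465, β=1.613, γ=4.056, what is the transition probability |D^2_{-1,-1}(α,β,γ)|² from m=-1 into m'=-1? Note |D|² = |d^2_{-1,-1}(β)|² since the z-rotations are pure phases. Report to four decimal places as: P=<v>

D^2_{-1,-1}(6.2465,1.613,4.056) = e^{-i·-1·6.2465}·d^2_{-1,-1}(1.613)·e^{-i·-1·4.056}. Compute d first:
Half-angle: c=0.692029, s=0.721869. N=√(1·6·1·6)=6.000000
k∈{0,1} keeps every argument non-negative
  k=0: (−1)^0·6.0000/(6)·0.6920^4·0.7219^0 = +0.229349
  k=1: (−1)^1·6.0000/(2)·0.6920^2·0.7219^2 = -0.748665
d^2_{-1,-1}(1.613) = +0.229349 -0.748665 = -0.519315
|D^2_{-1,-1}|² = |d^2_{-1,-1}(β)|² = (-0.519315)² = 0.269689 (the z-rotation phases have unit modulus)

P=0.2697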